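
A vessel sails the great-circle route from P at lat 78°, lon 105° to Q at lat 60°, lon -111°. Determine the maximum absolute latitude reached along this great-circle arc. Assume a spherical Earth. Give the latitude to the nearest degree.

≈ 85°

The great circle lies in the plane with unit normal n̂ = (p₁ × p₂)/|p₁ × p₂|.
Here n̂_z ≈ +0.095; the vertex latitude is φ_max = arccos|n̂_z| ≈ 84.6°.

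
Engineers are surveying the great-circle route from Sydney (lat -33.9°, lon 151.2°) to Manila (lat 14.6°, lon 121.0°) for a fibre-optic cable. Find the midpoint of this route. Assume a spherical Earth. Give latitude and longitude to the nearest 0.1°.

The haversine formula gives a central angle δ ≈ 0.984 rad (56.4°) between the endpoints.
Interpolate at f = 1/2 with slerp weights a = sin((1−f)δ)/sin δ ≈ 0.567, b = sin(fδ)/sin δ ≈ 0.567.
p = a·p₁ + b·p₂ ≈ (-0.695, 0.697, -0.173); φ = arcsin(p_z) ≈ -9.99°, λ = atan2(p_y, p_x) ≈ 134.92°.

≈ lat -10.0°, lon 134.9°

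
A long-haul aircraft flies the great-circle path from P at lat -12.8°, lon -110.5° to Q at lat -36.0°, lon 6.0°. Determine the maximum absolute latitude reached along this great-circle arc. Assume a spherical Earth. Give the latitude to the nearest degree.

The great circle lies in the plane with unit normal n̂ = (p₁ × p₂)/|p₁ × p₂|.
Here n̂_z ≈ +0.724; the vertex latitude is φ_max = arccos|n̂_z| ≈ 43.6°.

≈ -44°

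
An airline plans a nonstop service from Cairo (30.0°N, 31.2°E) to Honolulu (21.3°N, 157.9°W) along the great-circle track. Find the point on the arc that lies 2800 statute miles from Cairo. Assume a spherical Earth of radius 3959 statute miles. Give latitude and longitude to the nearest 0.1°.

From cos δ = sin φ₁ sin φ₂ + cos φ₁ cos φ₂ cos Δλ, the central angle is δ ≈ 2.233 rad (128.0°). The total great-circle distance is δ·R ≈ 2.233 × 3959 ≈ 8842 mi, so the target fraction is f = 2800/8842 ≈ 0.317.
Interpolate at f ≈ 0.317 with slerp weights a = sin((1−f)δ)/sin δ ≈ 1.267, b = sin(fδ)/sin δ ≈ 0.824.
p = a·p₁ + b·p₂ ≈ (0.227, 0.280, 0.933); φ = arcsin(p_z) ≈ 68.88°, λ = atan2(p_y, p_x) ≈ 50.90°.

≈ 68.9°N, 50.9°E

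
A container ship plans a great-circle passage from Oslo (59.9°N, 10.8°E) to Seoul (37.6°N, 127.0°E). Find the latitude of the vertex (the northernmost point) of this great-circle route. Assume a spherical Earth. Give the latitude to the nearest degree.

≈ 68°N

The great circle lies in the plane with unit normal n̂ = (p₁ × p₂)/|p₁ × p₂|.
Here n̂_z ≈ +0.381; the vertex latitude is φ_max = arccos|n̂_z| ≈ 67.6°.
Check via Clairaut: cos φ_max = |cos φ₁| · sin C = cos(59.9°)·sin(49.4°) ≈ 0.381, again giving ≈ 67.6°.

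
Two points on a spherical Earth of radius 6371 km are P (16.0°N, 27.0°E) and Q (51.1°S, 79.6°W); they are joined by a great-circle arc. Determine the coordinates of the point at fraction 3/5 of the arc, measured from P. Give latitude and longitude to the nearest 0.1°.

≈ (34.7°S, 20.2°W)

Convert each endpoint to a unit vector on the sphere (x = cos φ cos λ, y = cos φ sin λ, z = sin φ).
The central angle between the endpoints is δ = arccos(p₁·p₂) ≈ 1.968 rad (112.8°).
Interpolate at f = 3/5 with slerp weights a = sin((1−f)δ)/sin δ ≈ 0.768, b = sin(fδ)/sin δ ≈ 1.003.
p = a·p₁ + b·p₂ ≈ (0.772, -0.284, -0.569); φ = arcsin(p_z) ≈ -34.67°, λ = atan2(p_y, p_x) ≈ -20.22°.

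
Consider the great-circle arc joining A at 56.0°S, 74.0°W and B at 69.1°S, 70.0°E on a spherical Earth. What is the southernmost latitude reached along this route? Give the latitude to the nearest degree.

The great circle lies in the plane with unit normal n̂ = (p₁ × p₂)/|p₁ × p₂|.
Here n̂_z ≈ +0.148; the vertex latitude is φ_max = arccos|n̂_z| ≈ 81.5°.
Check via Clairaut: cos φ_max = |cos φ₁| · sin C = cos(56.0°)·sin(164.6°) ≈ 0.148, again giving ≈ 81.5°.

≈ 81°S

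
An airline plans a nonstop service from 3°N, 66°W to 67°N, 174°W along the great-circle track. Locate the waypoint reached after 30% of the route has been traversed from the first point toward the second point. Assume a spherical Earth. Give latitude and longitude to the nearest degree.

≈ 29°N, 78°W

From cos δ = sin φ₁ sin φ₂ + cos φ₁ cos φ₂ cos Δλ, the central angle is δ ≈ 1.643 rad (94.2°).
Interpolate at f = 0.30 with slerp weights a = sin((1−f)δ)/sin δ ≈ 0.915, b = sin(fδ)/sin δ ≈ 0.474.
p = a·p₁ + b·p₂ ≈ (0.187, -0.854, 0.485); φ = arcsin(p_z) ≈ 28.99°, λ = atan2(p_y, p_x) ≈ -77.63°.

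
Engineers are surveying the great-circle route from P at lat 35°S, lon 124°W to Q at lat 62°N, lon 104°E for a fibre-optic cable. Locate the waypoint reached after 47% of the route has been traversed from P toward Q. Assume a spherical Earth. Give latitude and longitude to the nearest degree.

Write both endpoints as unit vectors p₁, p₂ with components (cos φ cos λ, cos φ sin λ, sin φ).
The central angle between the endpoints is δ = arccos(p₁·p₂) ≈ 2.440 rad (139.8°).
Interpolate at f = 0.47 with slerp weights a = sin((1−f)δ)/sin δ ≈ 1.490, b = sin(fδ)/sin δ ≈ 1.412.
p = a·p₁ + b·p₂ ≈ (-0.843, -0.369, 0.392); φ = arcsin(p_z) ≈ 23.09°, λ = atan2(p_y, p_x) ≈ -156.38°.

≈ lat 23°N, lon 156°W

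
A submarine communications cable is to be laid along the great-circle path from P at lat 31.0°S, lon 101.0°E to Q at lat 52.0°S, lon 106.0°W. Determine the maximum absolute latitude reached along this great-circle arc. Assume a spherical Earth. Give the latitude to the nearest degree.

≈ 76°S

The great circle lies in the plane with unit normal n̂ = (p₁ × p₂)/|p₁ × p₂|.
Here n̂_z ≈ +0.240; the vertex latitude is φ_max = arccos|n̂_z| ≈ 76.1°.
Check via Clairaut: cos φ_max = |cos φ₁| · sin C = cos(31.0°)·sin(163.7°) ≈ 0.240, again giving ≈ 76.1°.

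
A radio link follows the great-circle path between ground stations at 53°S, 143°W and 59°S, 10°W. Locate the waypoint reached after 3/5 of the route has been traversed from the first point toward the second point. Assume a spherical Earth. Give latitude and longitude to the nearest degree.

The haversine formula gives a central angle δ ≈ 1.078 rad (61.8°) between the endpoints.
Interpolate at f = 3/5 with slerp weights a = sin((1−f)δ)/sin δ ≈ 0.474, b = sin(fδ)/sin δ ≈ 0.684.
p = a·p₁ + b·p₂ ≈ (0.119, -0.233, -0.965); φ = arcsin(p_z) ≈ -74.84°, λ = atan2(p_y, p_x) ≈ -62.96°.

≈ 75°S, 63°W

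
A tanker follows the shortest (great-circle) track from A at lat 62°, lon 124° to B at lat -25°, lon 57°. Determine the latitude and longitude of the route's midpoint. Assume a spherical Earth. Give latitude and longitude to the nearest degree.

≈ lat 21°, lon 79°

Write both endpoints as unit vectors p₁, p₂ with components (cos φ cos λ, cos φ sin λ, sin φ).
The central angle between the endpoints is δ = arccos(p₁·p₂) ≈ 1.779 rad (101.9°).
Interpolate at f = 1/2 with slerp weights a = sin((1−f)δ)/sin δ ≈ 0.794, b = sin(fδ)/sin δ ≈ 0.794.
p = a·p₁ + b·p₂ ≈ (0.183, 0.913, 0.366); φ = arcsin(p_z) ≈ 21.44°, λ = atan2(p_y, p_x) ≈ 78.63°.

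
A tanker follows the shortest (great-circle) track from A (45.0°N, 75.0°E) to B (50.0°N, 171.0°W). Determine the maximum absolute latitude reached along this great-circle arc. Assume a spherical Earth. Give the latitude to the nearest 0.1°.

≈ 63.6°N

The great circle lies in the plane with unit normal n̂ = (p₁ × p₂)/|p₁ × p₂|.
Here n̂_z ≈ +0.444; the vertex latitude is φ_max = arccos|n̂_z| ≈ 63.6°.
Check via Clairaut: cos φ_max = |cos φ₁| · sin C = cos(45.0°)·sin(38.9°) ≈ 0.444, again giving ≈ 63.6°.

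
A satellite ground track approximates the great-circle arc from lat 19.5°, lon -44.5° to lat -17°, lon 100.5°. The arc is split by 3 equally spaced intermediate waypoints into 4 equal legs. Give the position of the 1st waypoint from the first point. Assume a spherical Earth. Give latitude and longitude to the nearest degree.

Write both endpoints as unit vectors p₁, p₂ with components (cos φ cos λ, cos φ sin λ, sin φ).
The central angle between the endpoints is δ = arccos(p₁·p₂) ≈ 2.561 rad (146.7°).
Interpolate at f = 1/4 with slerp weights a = sin((1−f)δ)/sin δ ≈ 1.712, b = sin(fδ)/sin δ ≈ 1.089.
p = a·p₁ + b·p₂ ≈ (0.961, -0.108, 0.253); φ = arcsin(p_z) ≈ 14.67°, λ = atan2(p_y, p_x) ≈ -6.38°.

≈ lat 15°, lon -6°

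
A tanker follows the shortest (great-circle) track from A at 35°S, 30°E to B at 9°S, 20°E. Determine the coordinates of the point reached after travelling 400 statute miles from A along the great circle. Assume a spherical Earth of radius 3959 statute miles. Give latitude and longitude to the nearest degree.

≈ 30°S, 28°E

Write both endpoints as unit vectors p₁, p₂ with components (cos φ cos λ, cos φ sin λ, sin φ).
The central angle between the endpoints is δ = arccos(p₁·p₂) ≈ 0.481 rad (27.6°). The total great-circle distance is δ·R ≈ 0.481 × 3959 ≈ 1905 mi, so the target fraction is f = 400/1905 ≈ 0.210.
Interpolate at f ≈ 0.210 with slerp weights a = sin((1−f)δ)/sin δ ≈ 0.802, b = sin(fδ)/sin δ ≈ 0.218.
p = a·p₁ + b·p₂ ≈ (0.771, 0.402, -0.494); φ = arcsin(p_z) ≈ -29.60°, λ = atan2(p_y, p_x) ≈ 27.54°.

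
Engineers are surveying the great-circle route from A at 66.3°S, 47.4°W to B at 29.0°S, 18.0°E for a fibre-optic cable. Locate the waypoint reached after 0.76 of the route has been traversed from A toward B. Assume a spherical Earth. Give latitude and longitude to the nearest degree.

≈ 40°S, 10°E

Write both endpoints as unit vectors p₁, p₂ with components (cos φ cos λ, cos φ sin λ, sin φ).
The central angle between the endpoints is δ = arccos(p₁·p₂) ≈ 0.939 rad (53.8°).
Interpolate at f = 0.76 with slerp weights a = sin((1−f)δ)/sin δ ≈ 0.277, b = sin(fδ)/sin δ ≈ 0.811.
p = a·p₁ + b·p₂ ≈ (0.750, 0.137, -0.647); φ = arcsin(p_z) ≈ -40.31°, λ = atan2(p_y, p_x) ≈ 10.37°.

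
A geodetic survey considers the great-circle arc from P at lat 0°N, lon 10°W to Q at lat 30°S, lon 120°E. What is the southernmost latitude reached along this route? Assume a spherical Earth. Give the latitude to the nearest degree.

The great circle lies in the plane with unit normal n̂ = (p₁ × p₂)/|p₁ × p₂|.
Here n̂_z ≈ +0.799; the vertex latitude is φ_max = arccos|n̂_z| ≈ 37.0°.
Check via Clairaut: cos φ_max = |cos φ₁| · sin C = cos(0.0°)·sin(127.0°) ≈ 0.799, again giving ≈ 37.0°.

≈ 37°S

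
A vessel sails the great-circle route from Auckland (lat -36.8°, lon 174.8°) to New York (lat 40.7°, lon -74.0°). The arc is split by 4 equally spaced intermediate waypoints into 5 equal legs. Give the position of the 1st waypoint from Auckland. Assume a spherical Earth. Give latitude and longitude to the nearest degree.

Write both endpoints as unit vectors p₁, p₂ with components (cos φ cos λ, cos φ sin λ, sin φ).
The central angle between the endpoints is δ = arccos(p₁·p₂) ≈ 2.227 rad (127.6°).
Interpolate at f = 1/5 with slerp weights a = sin((1−f)δ)/sin δ ≈ 1.234, b = sin(fδ)/sin δ ≈ 0.544.
p = a·p₁ + b·p₂ ≈ (-0.871, -0.307, -0.385); φ = arcsin(p_z) ≈ -22.63°, λ = atan2(p_y, p_x) ≈ -160.59°.

≈ lat -23°, lon -161°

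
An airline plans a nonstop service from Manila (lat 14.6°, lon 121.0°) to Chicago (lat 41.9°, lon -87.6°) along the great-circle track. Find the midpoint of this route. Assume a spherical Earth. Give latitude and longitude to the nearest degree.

≈ lat 63°, lon 170°

Convert each endpoint to a unit vector on the sphere (x = cos φ cos λ, y = cos φ sin λ, z = sin φ).
The central angle between the endpoints is δ = arccos(p₁·p₂) ≈ 2.053 rad (117.6°).
Interpolate at f = 1/2 with slerp weights a = sin((1−f)δ)/sin δ ≈ 0.966, b = sin(fδ)/sin δ ≈ 0.966.
p = a·p₁ + b·p₂ ≈ (-0.451, 0.083, 0.889); φ = arcsin(p_z) ≈ 62.69°, λ = atan2(p_y, p_x) ≈ 169.59°.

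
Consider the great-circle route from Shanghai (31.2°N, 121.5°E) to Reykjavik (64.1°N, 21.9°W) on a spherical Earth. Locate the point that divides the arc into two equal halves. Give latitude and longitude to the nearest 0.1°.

≈ 68.2°N, 94.2°E

Convert each endpoint to a unit vector on the sphere (x = cos φ cos λ, y = cos φ sin λ, z = sin φ).
The central angle between the endpoints is δ = arccos(p₁·p₂) ≈ 1.404 rad (80.4°).
Interpolate at f = 1/2 with slerp weights a = sin((1−f)δ)/sin δ ≈ 0.655, b = sin(fδ)/sin δ ≈ 0.655.
p = a·p₁ + b·p₂ ≈ (-0.027, 0.371, 0.928); φ = arcsin(p_z) ≈ 68.17°, λ = atan2(p_y, p_x) ≈ 94.21°.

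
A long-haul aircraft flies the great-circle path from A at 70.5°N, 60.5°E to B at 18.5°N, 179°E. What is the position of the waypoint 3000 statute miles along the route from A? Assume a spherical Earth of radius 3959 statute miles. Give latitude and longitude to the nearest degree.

Write both endpoints as unit vectors p₁, p₂ with components (cos φ cos λ, cos φ sin λ, sin φ).
The central angle between the endpoints is δ = arccos(p₁·p₂) ≈ 1.422 rad (81.5°). The total great-circle distance is δ·R ≈ 1.422 × 3959 ≈ 5630 mi, so the target fraction is f = 3000/5630 ≈ 0.533.
Interpolate at f ≈ 0.533 with slerp weights a = sin((1−f)δ)/sin δ ≈ 0.623, b = sin(fδ)/sin δ ≈ 0.695.
p = a·p₁ + b·p₂ ≈ (-0.556, 0.193, 0.808); φ = arcsin(p_z) ≈ 53.92°, λ = atan2(p_y, p_x) ≈ 160.90°.

≈ 54°N, 161°E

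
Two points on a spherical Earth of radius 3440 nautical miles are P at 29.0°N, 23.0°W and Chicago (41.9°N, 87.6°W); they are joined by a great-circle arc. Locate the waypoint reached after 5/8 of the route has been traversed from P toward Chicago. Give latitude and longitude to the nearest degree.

The haversine formula gives a central angle δ ≈ 0.924 rad (52.9°) between the endpoints.
Interpolate at f = 5/8 with slerp weights a = sin((1−f)δ)/sin δ ≈ 0.426, b = sin(fδ)/sin δ ≈ 0.684.
p = a·p₁ + b·p₂ ≈ (0.364, -0.654, 0.663); φ = arcsin(p_z) ≈ 41.54°, λ = atan2(p_y, p_x) ≈ -60.91°.

≈ 42°N, 61°W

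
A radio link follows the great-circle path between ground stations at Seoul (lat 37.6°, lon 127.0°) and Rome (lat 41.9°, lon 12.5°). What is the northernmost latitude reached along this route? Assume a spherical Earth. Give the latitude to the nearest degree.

The great circle lies in the plane with unit normal n̂ = (p₁ × p₂)/|p₁ × p₂|.
Here n̂_z ≈ -0.544; the vertex latitude is φ_max = arccos|n̂_z| ≈ 57.1°.
Check via Clairaut: cos φ_max = |cos φ₁| · sin C = cos(37.6°)·sin(43.4°) ≈ 0.544, again giving ≈ 57.1°.

≈ 57°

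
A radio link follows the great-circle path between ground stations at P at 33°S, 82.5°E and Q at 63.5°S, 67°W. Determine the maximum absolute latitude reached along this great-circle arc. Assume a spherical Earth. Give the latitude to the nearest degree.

≈ 79°S

The great circle lies in the plane with unit normal n̂ = (p₁ × p₂)/|p₁ × p₂|.
Here n̂_z ≈ -0.193; the vertex latitude is φ_max = arccos|n̂_z| ≈ 78.9°.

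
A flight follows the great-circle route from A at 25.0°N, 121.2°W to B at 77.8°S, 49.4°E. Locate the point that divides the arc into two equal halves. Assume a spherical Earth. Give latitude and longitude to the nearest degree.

Write both endpoints as unit vectors p₁, p₂ with components (cos φ cos λ, cos φ sin λ, sin φ).
The central angle between the endpoints is δ = arccos(p₁·p₂) ≈ 2.217 rad (127.0°).
Interpolate at f = 1/2 with slerp weights a = sin((1−f)δ)/sin δ ≈ 1.121, b = sin(fδ)/sin δ ≈ 1.121.
p = a·p₁ + b·p₂ ≈ (-0.372, -0.689, -0.622); φ = arcsin(p_z) ≈ -38.45°, λ = atan2(p_y, p_x) ≈ -118.37°.

≈ 38°S, 118°W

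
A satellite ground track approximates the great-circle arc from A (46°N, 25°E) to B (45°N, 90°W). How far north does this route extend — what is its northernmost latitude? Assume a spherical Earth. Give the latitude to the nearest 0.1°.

The great circle lies in the plane with unit normal n̂ = (p₁ × p₂)/|p₁ × p₂|.
Here n̂_z ≈ -0.467; the vertex latitude is φ_max = arccos|n̂_z| ≈ 62.2°.
Check via Clairaut: cos φ_max = |cos φ₁| · sin C = cos(46.0°)·sin(42.2°) ≈ 0.467, again giving ≈ 62.2°.

≈ 62.2°N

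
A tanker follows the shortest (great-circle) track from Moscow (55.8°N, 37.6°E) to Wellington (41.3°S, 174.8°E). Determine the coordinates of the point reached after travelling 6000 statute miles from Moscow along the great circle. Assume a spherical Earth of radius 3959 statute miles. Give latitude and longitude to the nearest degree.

≈ 8°N, 134°E

Write both endpoints as unit vectors p₁, p₂ with components (cos φ cos λ, cos φ sin λ, sin φ).
The central angle between the endpoints is δ = arccos(p₁·p₂) ≈ 2.598 rad (148.8°). The total great-circle distance is δ·R ≈ 2.598 × 3959 ≈ 10284 mi, so the target fraction is f = 6000/10284 ≈ 0.583.
Interpolate at f ≈ 0.583 with slerp weights a = sin((1−f)δ)/sin δ ≈ 1.706, b = sin(fδ)/sin δ ≈ 1.930.
p = a·p₁ + b·p₂ ≈ (-0.684, 0.717, 0.138); φ = arcsin(p_z) ≈ 7.92°, λ = atan2(p_y, p_x) ≈ 133.66°.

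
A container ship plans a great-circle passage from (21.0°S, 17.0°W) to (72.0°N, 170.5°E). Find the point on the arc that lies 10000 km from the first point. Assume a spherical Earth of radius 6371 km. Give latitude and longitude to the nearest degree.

From cos δ = sin φ₁ sin φ₂ + cos φ₁ cos φ₂ cos Δλ, the central angle is δ ≈ 2.248 rad (128.8°). The total great-circle distance is δ·R ≈ 2.248 × 6371 ≈ 14324 km, so the target fraction is f = 10000/14324 ≈ 0.698.
Interpolate at f ≈ 0.698 with slerp weights a = sin((1−f)δ)/sin δ ≈ 0.806, b = sin(fδ)/sin δ ≈ 1.283.
p = a·p₁ + b·p₂ ≈ (0.328, -0.154, 0.932); φ = arcsin(p_z) ≈ 68.73°, λ = atan2(p_y, p_x) ≈ -25.21°.

≈ (69°N, 25°W)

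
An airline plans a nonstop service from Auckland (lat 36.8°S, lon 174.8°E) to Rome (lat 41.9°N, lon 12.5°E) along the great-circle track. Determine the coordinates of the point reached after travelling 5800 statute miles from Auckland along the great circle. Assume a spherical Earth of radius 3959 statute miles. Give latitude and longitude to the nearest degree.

Write both endpoints as unit vectors p₁, p₂ with components (cos φ cos λ, cos φ sin λ, sin φ).
The central angle between the endpoints is δ = arccos(p₁·p₂) ≈ 2.887 rad (165.4°). The total great-circle distance is δ·R ≈ 2.887 × 3959 ≈ 11431 mi, so the target fraction is f = 5800/11431 ≈ 0.507.
Interpolate at f ≈ 0.507 with slerp weights a = sin((1−f)δ)/sin δ ≈ 3.931, b = sin(fδ)/sin δ ≈ 3.952.
p = a·p₁ + b·p₂ ≈ (-0.262, 0.922, 0.285); φ = arcsin(p_z) ≈ 16.55°, λ = atan2(p_y, p_x) ≈ 105.89°.

≈ lat 17°N, lon 106°E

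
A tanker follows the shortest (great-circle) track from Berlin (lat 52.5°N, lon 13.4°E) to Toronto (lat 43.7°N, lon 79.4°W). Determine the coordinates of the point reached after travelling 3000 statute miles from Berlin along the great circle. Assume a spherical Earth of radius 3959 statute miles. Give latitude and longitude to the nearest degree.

Convert each endpoint to a unit vector on the sphere (x = cos φ cos λ, y = cos φ sin λ, z = sin φ).
The central angle between the endpoints is δ = arccos(p₁·p₂) ≈ 1.016 rad (58.2°). The total great-circle distance is δ·R ≈ 1.016 × 3959 ≈ 4023 mi, so the target fraction is f = 3000/4023 ≈ 0.746.
Interpolate at f ≈ 0.746 with slerp weights a = sin((1−f)δ)/sin δ ≈ 0.301, b = sin(fδ)/sin δ ≈ 0.808.
p = a·p₁ + b·p₂ ≈ (0.286, -0.532, 0.797); φ = arcsin(p_z) ≈ 52.85°, λ = atan2(p_y, p_x) ≈ -61.78°.

≈ lat 53°N, lon 62°W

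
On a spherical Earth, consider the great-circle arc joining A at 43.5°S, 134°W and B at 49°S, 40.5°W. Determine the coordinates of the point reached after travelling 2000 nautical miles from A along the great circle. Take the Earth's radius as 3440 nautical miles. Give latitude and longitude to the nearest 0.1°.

≈ 56.9°S, 84.8°W

Convert each endpoint to a unit vector on the sphere (x = cos φ cos λ, y = cos φ sin λ, z = sin φ).
The central angle between the endpoints is δ = arccos(p₁·p₂) ≈ 1.058 rad (60.6°). The total great-circle distance is δ·R ≈ 1.058 × 3440 ≈ 3640 nmi, so the target fraction is f = 2000/3640 ≈ 0.549.
Interpolate at f ≈ 0.549 with slerp weights a = sin((1−f)δ)/sin δ ≈ 0.527, b = sin(fδ)/sin δ ≈ 0.630.
p = a·p₁ + b·p₂ ≈ (0.049, -0.543, -0.838); φ = arcsin(p_z) ≈ -56.94°, λ = atan2(p_y, p_x) ≈ -84.84°.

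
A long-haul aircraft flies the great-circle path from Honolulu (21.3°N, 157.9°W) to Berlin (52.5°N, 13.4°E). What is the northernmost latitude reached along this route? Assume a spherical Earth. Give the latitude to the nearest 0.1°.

The great circle lies in the plane with unit normal n̂ = (p₁ × p₂)/|p₁ × p₂|.
Here n̂_z ≈ +0.089; the vertex latitude is φ_max = arccos|n̂_z| ≈ 84.9°.

≈ 84.9°N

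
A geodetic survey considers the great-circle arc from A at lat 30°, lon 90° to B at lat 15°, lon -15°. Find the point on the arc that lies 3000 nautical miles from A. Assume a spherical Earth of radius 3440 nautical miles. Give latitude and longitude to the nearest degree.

≈ lat 34°, lon 31°

Write both endpoints as unit vectors p₁, p₂ with components (cos φ cos λ, cos φ sin λ, sin φ).
The central angle between the endpoints is δ = arccos(p₁·p₂) ≈ 1.658 rad (95.0°). The total great-circle distance is δ·R ≈ 1.658 × 3440 ≈ 5704 nmi, so the target fraction is f = 3000/5704 ≈ 0.526.
Interpolate at f ≈ 0.526 with slerp weights a = sin((1−f)δ)/sin δ ≈ 0.710, b = sin(fδ)/sin δ ≈ 0.769.
p = a·p₁ + b·p₂ ≈ (0.717, 0.423, 0.554); φ = arcsin(p_z) ≈ 33.64°, λ = atan2(p_y, p_x) ≈ 30.53°.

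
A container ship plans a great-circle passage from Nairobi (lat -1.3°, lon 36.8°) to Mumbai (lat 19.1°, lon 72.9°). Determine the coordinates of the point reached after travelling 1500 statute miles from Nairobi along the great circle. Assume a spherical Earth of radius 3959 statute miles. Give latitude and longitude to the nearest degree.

Convert each endpoint to a unit vector on the sphere (x = cos φ cos λ, y = cos φ sin λ, z = sin φ).
The central angle between the endpoints is δ = arccos(p₁·p₂) ≈ 0.714 rad (40.9°). The total great-circle distance is δ·R ≈ 0.714 × 3959 ≈ 2826 mi, so the target fraction is f = 1500/2826 ≈ 0.531.
Interpolate at f ≈ 0.531 with slerp weights a = sin((1−f)δ)/sin δ ≈ 0.502, b = sin(fδ)/sin δ ≈ 0.565.
p = a·p₁ + b·p₂ ≈ (0.559, 0.811, 0.173); φ = arcsin(p_z) ≈ 9.99°, λ = atan2(p_y, p_x) ≈ 55.43°.

≈ lat 10°, lon 55°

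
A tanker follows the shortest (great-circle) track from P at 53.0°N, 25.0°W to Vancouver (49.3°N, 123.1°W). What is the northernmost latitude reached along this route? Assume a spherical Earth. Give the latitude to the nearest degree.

The great circle lies in the plane with unit normal n̂ = (p₁ × p₂)/|p₁ × p₂|.
Here n̂_z ≈ -0.465; the vertex latitude is φ_max = arccos|n̂_z| ≈ 62.3°.

≈ 62°N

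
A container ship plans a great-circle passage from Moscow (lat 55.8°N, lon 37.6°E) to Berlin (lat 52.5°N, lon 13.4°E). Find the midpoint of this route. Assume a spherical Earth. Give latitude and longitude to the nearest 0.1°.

Write both endpoints as unit vectors p₁, p₂ with components (cos φ cos λ, cos φ sin λ, sin φ).
The central angle between the endpoints is δ = arccos(p₁·p₂) ≈ 0.253 rad (14.5°).
Interpolate at f = 1/2 with slerp weights a = sin((1−f)δ)/sin δ ≈ 0.504, b = sin(fδ)/sin δ ≈ 0.504.
p = a·p₁ + b·p₂ ≈ (0.523, 0.244, 0.817); φ = arcsin(p_z) ≈ 54.76°, λ = atan2(p_y, p_x) ≈ 25.01°.

≈ lat 54.8°N, lon 25.0°E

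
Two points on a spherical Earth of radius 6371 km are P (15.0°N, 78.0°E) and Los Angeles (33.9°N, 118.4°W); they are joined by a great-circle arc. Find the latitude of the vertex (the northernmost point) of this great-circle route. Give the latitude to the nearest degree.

The great circle lies in the plane with unit normal n̂ = (p₁ × p₂)/|p₁ × p₂|.
Here n̂_z ≈ +0.290; the vertex latitude is φ_max = arccos|n̂_z| ≈ 73.1°.
Check via Clairaut: cos φ_max = |cos φ₁| · sin C = cos(15.0°)·sin(17.5°) ≈ 0.290, again giving ≈ 73.1°.

≈ 73°N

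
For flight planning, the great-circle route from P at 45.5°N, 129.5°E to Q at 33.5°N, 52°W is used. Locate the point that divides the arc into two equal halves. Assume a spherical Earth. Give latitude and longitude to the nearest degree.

≈ 84°N, 60°W

From cos δ = sin φ₁ sin φ₂ + cos φ₁ cos φ₂ cos Δλ, the central angle is δ ≈ 1.763 rad (101.0°).
Interpolate at f = 1/2 with slerp weights a = sin((1−f)δ)/sin δ ≈ 0.786, b = sin(fδ)/sin δ ≈ 0.786.
p = a·p₁ + b·p₂ ≈ (0.053, -0.091, 0.994); φ = arcsin(p_z) ≈ 83.93°, λ = atan2(p_y, p_x) ≈ -59.84°.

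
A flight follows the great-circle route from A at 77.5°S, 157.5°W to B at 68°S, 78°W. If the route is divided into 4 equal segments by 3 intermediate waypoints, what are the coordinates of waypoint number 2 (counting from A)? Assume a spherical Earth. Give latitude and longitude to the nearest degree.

≈ 76°S, 105°W

Convert each endpoint to a unit vector on the sphere (x = cos φ cos λ, y = cos φ sin λ, z = sin φ).
The central angle between the endpoints is δ = arccos(p₁·p₂) ≈ 0.403 rad (23.1°).
Interpolate at f = 2/4 with slerp weights a = sin((1−f)δ)/sin δ ≈ 0.510, b = sin(fδ)/sin δ ≈ 0.510.
p = a·p₁ + b·p₂ ≈ (-0.062, -0.229, -0.971); φ = arcsin(p_z) ≈ -76.26°, λ = atan2(p_y, p_x) ≈ -105.20°.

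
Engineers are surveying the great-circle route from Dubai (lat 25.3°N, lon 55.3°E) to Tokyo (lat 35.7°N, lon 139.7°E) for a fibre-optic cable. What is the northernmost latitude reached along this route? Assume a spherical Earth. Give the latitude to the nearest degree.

The great circle lies in the plane with unit normal n̂ = (p₁ × p₂)/|p₁ × p₂|.
Here n̂_z ≈ +0.772; the vertex latitude is φ_max = arccos|n̂_z| ≈ 39.5°.
Check via Clairaut: cos φ_max = |cos φ₁| · sin C = cos(25.3°)·sin(58.6°) ≈ 0.772, again giving ≈ 39.5°.

≈ 40°N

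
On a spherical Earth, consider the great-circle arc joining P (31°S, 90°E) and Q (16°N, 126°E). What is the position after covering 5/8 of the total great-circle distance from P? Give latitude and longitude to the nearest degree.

≈ (2°S, 113°E)

Write both endpoints as unit vectors p₁, p₂ with components (cos φ cos λ, cos φ sin λ, sin φ).
The central angle between the endpoints is δ = arccos(p₁·p₂) ≈ 1.019 rad (58.4°).
Interpolate at f = 5/8 with slerp weights a = sin((1−f)δ)/sin δ ≈ 0.438, b = sin(fδ)/sin δ ≈ 0.698.
p = a·p₁ + b·p₂ ≈ (-0.395, 0.918, -0.033); φ = arcsin(p_z) ≈ -1.89°, λ = atan2(p_y, p_x) ≈ 113.25°.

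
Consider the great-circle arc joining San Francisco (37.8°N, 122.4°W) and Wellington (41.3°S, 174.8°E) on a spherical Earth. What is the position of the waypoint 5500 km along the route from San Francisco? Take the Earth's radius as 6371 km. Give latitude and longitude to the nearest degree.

Write both endpoints as unit vectors p₁, p₂ with components (cos φ cos λ, cos φ sin λ, sin φ).
The central angle between the endpoints is δ = arccos(p₁·p₂) ≈ 1.704 rad (97.7°). The total great-circle distance is δ·R ≈ 1.704 × 6371 ≈ 10859 km, so the target fraction is f = 5500/10859 ≈ 0.507.
Interpolate at f ≈ 0.507 with slerp weights a = sin((1−f)δ)/sin δ ≈ 0.752, b = sin(fδ)/sin δ ≈ 0.767.
p = a·p₁ + b·p₂ ≈ (-0.892, -0.450, -0.045); φ = arcsin(p_z) ≈ -2.59°, λ = atan2(p_y, p_x) ≈ -153.26°.

≈ 3°S, 153°W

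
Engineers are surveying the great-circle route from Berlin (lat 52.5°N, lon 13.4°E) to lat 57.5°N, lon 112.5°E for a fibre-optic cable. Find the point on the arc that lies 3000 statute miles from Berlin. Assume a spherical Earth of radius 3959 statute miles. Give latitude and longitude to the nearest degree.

≈ lat 62°N, lon 99°E

The haversine formula gives a central angle δ ≈ 0.905 rad (51.9°) between the endpoints. The total great-circle distance is δ·R ≈ 0.905 × 3959 ≈ 3584 mi, so the target fraction is f = 3000/3584 ≈ 0.837.
Interpolate at f ≈ 0.837 with slerp weights a = sin((1−f)δ)/sin δ ≈ 0.187, b = sin(fδ)/sin δ ≈ 0.874.
p = a·p₁ + b·p₂ ≈ (-0.069, 0.460, 0.885); φ = arcsin(p_z) ≈ 62.28°, λ = atan2(p_y, p_x) ≈ 98.52°.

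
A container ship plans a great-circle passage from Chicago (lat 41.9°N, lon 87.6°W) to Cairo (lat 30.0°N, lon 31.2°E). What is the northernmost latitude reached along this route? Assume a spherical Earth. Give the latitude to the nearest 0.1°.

≈ 55.6°N

The great circle lies in the plane with unit normal n̂ = (p₁ × p₂)/|p₁ × p₂|.
Here n̂_z ≈ +0.565; the vertex latitude is φ_max = arccos|n̂_z| ≈ 55.6°.
Check via Clairaut: cos φ_max = |cos φ₁| · sin C = cos(41.9°)·sin(49.4°) ≈ 0.565, again giving ≈ 55.6°.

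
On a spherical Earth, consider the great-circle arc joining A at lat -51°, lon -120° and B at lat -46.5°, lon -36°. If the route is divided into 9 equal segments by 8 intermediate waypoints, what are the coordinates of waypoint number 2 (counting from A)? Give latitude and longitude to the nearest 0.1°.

≈ lat -55.6°, lon -102.0°

Convert each endpoint to a unit vector on the sphere (x = cos φ cos λ, y = cos φ sin λ, z = sin φ).
The central angle between the endpoints is δ = arccos(p₁·p₂) ≈ 0.916 rad (52.5°).
Interpolate at f = 2/9 with slerp weights a = sin((1−f)δ)/sin δ ≈ 0.824, b = sin(fδ)/sin δ ≈ 0.255.
p = a·p₁ + b·p₂ ≈ (-0.117, -0.552, -0.825); φ = arcsin(p_z) ≈ -55.62°, λ = atan2(p_y, p_x) ≈ -102.00°.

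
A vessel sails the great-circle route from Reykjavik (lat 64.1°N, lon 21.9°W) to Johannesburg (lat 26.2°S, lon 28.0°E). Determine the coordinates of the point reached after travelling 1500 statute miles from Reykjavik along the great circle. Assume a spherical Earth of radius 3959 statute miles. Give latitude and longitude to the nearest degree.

≈ lat 46°N, lon 0°E

The haversine formula gives a central angle δ ≈ 1.716 rad (98.3°) between the endpoints. The total great-circle distance is δ·R ≈ 1.716 × 3959 ≈ 6794 mi, so the target fraction is f = 1500/6794 ≈ 0.221.
Interpolate at f ≈ 0.221 with slerp weights a = sin((1−f)δ)/sin δ ≈ 0.983, b = sin(fδ)/sin δ ≈ 0.374.
p = a·p₁ + b·p₂ ≈ (0.695, -0.003, 0.719); φ = arcsin(p_z) ≈ 46.00°, λ = atan2(p_y, p_x) ≈ -0.22°.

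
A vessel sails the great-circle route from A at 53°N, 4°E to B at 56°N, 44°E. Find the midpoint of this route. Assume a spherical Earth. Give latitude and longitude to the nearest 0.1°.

≈ 56.2°N, 23.2°E

Convert each endpoint to a unit vector on the sphere (x = cos φ cos λ, y = cos φ sin λ, z = sin φ).
The central angle between the endpoints is δ = arccos(p₁·p₂) ≈ 0.403 rad (23.1°).
Interpolate at f = 1/2 with slerp weights a = sin((1−f)δ)/sin δ ≈ 0.510, b = sin(fδ)/sin δ ≈ 0.510.
p = a·p₁ + b·p₂ ≈ (0.512, 0.220, 0.831); φ = arcsin(p_z) ≈ 56.16°, λ = atan2(p_y, p_x) ≈ 23.23°.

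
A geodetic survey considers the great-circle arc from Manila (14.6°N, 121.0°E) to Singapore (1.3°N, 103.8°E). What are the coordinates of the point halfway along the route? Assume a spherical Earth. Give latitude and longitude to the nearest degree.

Write both endpoints as unit vectors p₁, p₂ with components (cos φ cos λ, cos φ sin λ, sin φ).
The central angle between the endpoints is δ = arccos(p₁·p₂) ≈ 0.377 rad (21.6°).
Interpolate at f = 1/2 with slerp weights a = sin((1−f)δ)/sin δ ≈ 0.509, b = sin(fδ)/sin δ ≈ 0.509.
p = a·p₁ + b·p₂ ≈ (-0.375, 0.916, 0.140); φ = arcsin(p_z) ≈ 8.04°, λ = atan2(p_y, p_x) ≈ 112.26°.

≈ 8°N, 112°E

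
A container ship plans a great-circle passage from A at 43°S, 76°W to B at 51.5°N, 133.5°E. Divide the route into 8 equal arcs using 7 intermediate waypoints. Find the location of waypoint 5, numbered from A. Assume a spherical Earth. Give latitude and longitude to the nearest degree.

≈ 30°N, 149°W

Write both endpoints as unit vectors p₁, p₂ with components (cos φ cos λ, cos φ sin λ, sin φ).
The central angle between the endpoints is δ = arccos(p₁·p₂) ≈ 2.765 rad (158.4°).
Interpolate at f = 5/8 with slerp weights a = sin((1−f)δ)/sin δ ≈ 2.342, b = sin(fδ)/sin δ ≈ 2.687.
p = a·p₁ + b·p₂ ≈ (-0.737, -0.449, 0.506); φ = arcsin(p_z) ≈ 30.37°, λ = atan2(p_y, p_x) ≈ -148.67°.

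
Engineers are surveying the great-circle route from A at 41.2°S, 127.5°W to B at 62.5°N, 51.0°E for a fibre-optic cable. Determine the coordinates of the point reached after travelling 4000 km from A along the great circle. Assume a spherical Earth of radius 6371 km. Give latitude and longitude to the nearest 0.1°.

Convert each endpoint to a unit vector on the sphere (x = cos φ cos λ, y = cos φ sin λ, z = sin φ).
The central angle between the endpoints is δ = arccos(p₁·p₂) ≈ 2.770 rad (158.7°). The total great-circle distance is δ·R ≈ 2.770 × 6371 ≈ 17645 km, so the target fraction is f = 4000/17645 ≈ 0.227.
Interpolate at f ≈ 0.227 with slerp weights a = sin((1−f)δ)/sin δ ≈ 2.314, b = sin(fδ)/sin δ ≈ 1.616.
p = a·p₁ + b·p₂ ≈ (-0.591, -0.802, -0.091); φ = arcsin(p_z) ≈ -5.24°, λ = atan2(p_y, p_x) ≈ -126.38°.

≈ 5.2°S, 126.4°W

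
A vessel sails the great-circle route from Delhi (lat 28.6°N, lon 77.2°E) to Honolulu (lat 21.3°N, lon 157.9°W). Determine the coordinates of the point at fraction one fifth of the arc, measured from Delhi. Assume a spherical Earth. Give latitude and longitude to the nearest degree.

≈ lat 40°N, lon 99°E

The haversine formula gives a central angle δ ≈ 1.869 rad (107.1°) between the endpoints.
Interpolate at f = 1/5 with slerp weights a = sin((1−f)δ)/sin δ ≈ 1.043, b = sin(fδ)/sin δ ≈ 0.382.
p = a·p₁ + b·p₂ ≈ (-0.127, 0.759, 0.638); φ = arcsin(p_z) ≈ 39.66°, λ = atan2(p_y, p_x) ≈ 99.49°.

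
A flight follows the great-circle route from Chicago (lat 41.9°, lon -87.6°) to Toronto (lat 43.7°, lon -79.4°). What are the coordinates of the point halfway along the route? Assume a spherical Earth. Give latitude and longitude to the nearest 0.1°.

≈ lat 42.9°, lon -83.6°

The haversine formula gives a central angle δ ≈ 0.110 rad (6.3°) between the endpoints.
Interpolate at f = 1/2 with slerp weights a = sin((1−f)δ)/sin δ ≈ 0.501, b = sin(fδ)/sin δ ≈ 0.501.
p = a·p₁ + b·p₂ ≈ (0.082, -0.728, 0.680); φ = arcsin(p_z) ≈ 42.87°, λ = atan2(p_y, p_x) ≈ -83.56°.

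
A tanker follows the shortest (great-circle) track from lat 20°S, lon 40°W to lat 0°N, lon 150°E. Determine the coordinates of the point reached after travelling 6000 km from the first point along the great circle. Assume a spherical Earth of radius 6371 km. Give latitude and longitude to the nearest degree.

Convert each endpoint to a unit vector on the sphere (x = cos φ cos λ, y = cos φ sin λ, z = sin φ).
The central angle between the endpoints is δ = arccos(p₁·p₂) ≈ 2.753 rad (157.7°). The total great-circle distance is δ·R ≈ 2.753 × 6371 ≈ 17539 km, so the target fraction is f = 6000/17539 ≈ 0.342.
Interpolate at f ≈ 0.342 with slerp weights a = sin((1−f)δ)/sin δ ≈ 2.563, b = sin(fδ)/sin δ ≈ 2.134.
p = a·p₁ + b·p₂ ≈ (-0.003, -0.481, -0.877); φ = arcsin(p_z) ≈ -61.23°, λ = atan2(p_y, p_x) ≈ -90.35°.

≈ lat 61°S, lon 90°W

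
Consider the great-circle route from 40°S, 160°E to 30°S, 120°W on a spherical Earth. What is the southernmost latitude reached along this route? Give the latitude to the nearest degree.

≈ 43°S

The great circle lies in the plane with unit normal n̂ = (p₁ × p₂)/|p₁ × p₂|.
Here n̂_z ≈ +0.726; the vertex latitude is φ_max = arccos|n̂_z| ≈ 43.4°.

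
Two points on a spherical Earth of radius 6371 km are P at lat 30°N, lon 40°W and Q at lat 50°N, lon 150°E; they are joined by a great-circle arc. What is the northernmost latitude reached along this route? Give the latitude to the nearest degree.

≈ 84°N

The great circle lies in the plane with unit normal n̂ = (p₁ × p₂)/|p₁ × p₂|.
Here n̂_z ≈ -0.098; the vertex latitude is φ_max = arccos|n̂_z| ≈ 84.4°.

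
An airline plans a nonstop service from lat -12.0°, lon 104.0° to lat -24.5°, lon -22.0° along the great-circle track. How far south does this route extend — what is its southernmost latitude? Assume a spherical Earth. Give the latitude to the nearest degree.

≈ -37°

The great circle lies in the plane with unit normal n̂ = (p₁ × p₂)/|p₁ × p₂|.
Here n̂_z ≈ -0.801; the vertex latitude is φ_max = arccos|n̂_z| ≈ 36.8°.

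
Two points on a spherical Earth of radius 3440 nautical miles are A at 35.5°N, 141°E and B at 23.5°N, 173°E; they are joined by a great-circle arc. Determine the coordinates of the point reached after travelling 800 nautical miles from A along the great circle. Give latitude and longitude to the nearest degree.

From cos δ = sin φ₁ sin φ₂ + cos φ₁ cos φ₂ cos Δλ, the central angle is δ ≈ 0.526 rad (30.2°). The total great-circle distance is δ·R ≈ 0.526 × 3440 ≈ 1810 nmi, so the target fraction is f = 800/1810 ≈ 0.442.
Interpolate at f ≈ 0.442 with slerp weights a = sin((1−f)δ)/sin δ ≈ 0.576, b = sin(fδ)/sin δ ≈ 0.459.
p = a·p₁ + b·p₂ ≈ (-0.782, 0.347, 0.518); φ = arcsin(p_z) ≈ 31.17°, λ = atan2(p_y, p_x) ≈ 156.11°.

≈ 31°N, 156°E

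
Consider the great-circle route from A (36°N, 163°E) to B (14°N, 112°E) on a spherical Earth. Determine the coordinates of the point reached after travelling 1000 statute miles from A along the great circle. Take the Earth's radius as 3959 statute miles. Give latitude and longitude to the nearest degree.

≈ (32°N, 146°E)

Write both endpoints as unit vectors p₁, p₂ with components (cos φ cos λ, cos φ sin λ, sin φ).
The central angle between the endpoints is δ = arccos(p₁·p₂) ≈ 0.881 rad (50.5°). The total great-circle distance is δ·R ≈ 0.881 × 3959 ≈ 3489 mi, so the target fraction is f = 1000/3489 ≈ 0.287.
Interpolate at f ≈ 0.287 with slerp weights a = sin((1−f)δ)/sin δ ≈ 0.762, b = sin(fδ)/sin δ ≈ 0.324.
p = a·p₁ + b·p₂ ≈ (-0.707, 0.472, 0.526); φ = arcsin(p_z) ≈ 31.76°, λ = atan2(p_y, p_x) ≈ 146.31°.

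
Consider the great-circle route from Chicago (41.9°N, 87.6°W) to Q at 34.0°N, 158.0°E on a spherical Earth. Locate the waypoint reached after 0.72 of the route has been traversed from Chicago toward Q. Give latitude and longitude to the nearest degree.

Convert each endpoint to a unit vector on the sphere (x = cos φ cos λ, y = cos φ sin λ, z = sin φ).
The central angle between the endpoints is δ = arccos(p₁·p₂) ≈ 1.452 rad (83.2°).
Interpolate at f = 0.72 with slerp weights a = sin((1−f)δ)/sin δ ≈ 0.398, b = sin(fδ)/sin δ ≈ 0.871.
p = a·p₁ + b·p₂ ≈ (-0.657, -0.026, 0.753); φ = arcsin(p_z) ≈ 48.87°, λ = atan2(p_y, p_x) ≈ -177.77°.

≈ 49°N, 178°W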